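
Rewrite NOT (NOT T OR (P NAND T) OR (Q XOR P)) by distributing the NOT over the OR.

T AND NOT (P NAND T) AND NOT (Q XOR P)
De Morgan's: NOT(OR of terms) = AND of negations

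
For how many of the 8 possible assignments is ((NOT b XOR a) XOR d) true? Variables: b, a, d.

Satisfying assignments: (0,0,0), (0,1,1), (1,0,1), (1,1,0)
Count: 4 out of 8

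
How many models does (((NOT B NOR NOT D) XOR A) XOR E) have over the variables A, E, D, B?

Satisfying assignments: (0,0,1,1), (0,1,0,0), (0,1,0,1), (0,1,1,0), (1,0,0,0), (1,0,0,1), (1,0,1,0), (1,1,1,1)
Count: 8 out of 16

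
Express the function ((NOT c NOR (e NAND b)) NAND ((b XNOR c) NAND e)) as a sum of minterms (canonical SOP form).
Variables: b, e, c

Σm(0, 1, 2, 3, 4, 5, 6, 7) = (NOT b AND NOT e AND NOT c) OR (NOT b AND NOT e AND c) OR (NOT b AND e AND NOT c) OR (NOT b AND e AND c) OR (b AND NOT e AND NOT c) OR (b AND NOT e AND c) OR (b AND e AND NOT c) OR (b AND e AND c)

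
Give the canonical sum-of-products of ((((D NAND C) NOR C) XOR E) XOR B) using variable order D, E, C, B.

Σm(1, 3, 4, 6, 9, 11, 12, 14) = (NOT D AND NOT E AND NOT C AND B) OR (NOT D AND NOT E AND C AND B) OR (NOT D AND E AND NOT C AND NOT B) OR (NOT D AND E AND C AND NOT B) OR (D AND NOT E AND NOT C AND B) OR (D AND NOT E AND C AND B) OR (D AND E AND NOT C AND NOT B) OR (D AND E AND C AND NOT B)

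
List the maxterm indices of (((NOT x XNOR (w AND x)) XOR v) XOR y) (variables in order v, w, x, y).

ΠM(0, 3, 4, 6, 9, 10, 13, 15) = (v OR w OR x OR y) AND (v OR w OR NOT x OR NOT y) AND (v OR NOT w OR x OR y) AND (v OR NOT w OR NOT x OR y) AND (NOT v OR w OR x OR NOT y) AND (NOT v OR w OR NOT x OR y) AND (NOT v OR NOT w OR x OR NOT y) AND (NOT v OR NOT w OR NOT x OR NOT y)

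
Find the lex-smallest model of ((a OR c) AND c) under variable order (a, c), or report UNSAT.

a=0, c=1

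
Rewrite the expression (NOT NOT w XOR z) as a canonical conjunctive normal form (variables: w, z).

(w OR z) AND (NOT w OR NOT z)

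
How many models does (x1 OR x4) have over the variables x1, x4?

Satisfying assignments: (0,1), (1,0), (1,1)
Count: 3 out of 4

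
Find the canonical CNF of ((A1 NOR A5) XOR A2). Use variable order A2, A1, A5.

(A2 OR A1 OR NOT A5) AND (A2 OR NOT A1 OR A5) AND (A2 OR NOT A1 OR NOT A5) AND (NOT A2 OR A1 OR A5)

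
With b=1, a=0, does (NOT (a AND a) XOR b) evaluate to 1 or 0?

Substituting: (NOT (0 AND 0) XOR 1)
= 0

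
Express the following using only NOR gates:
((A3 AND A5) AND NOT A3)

((((A3 NOR A3) NOR (A5 NOR A5)) NOR ((A3 NOR A3) NOR (A5 NOR A5))) NOR ((A3 NOR A3) NOR (A3 NOR A3)))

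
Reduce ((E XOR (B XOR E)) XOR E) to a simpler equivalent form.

By XOR self-cancellation ((E XOR v) XOR v = E):
= (B XOR E)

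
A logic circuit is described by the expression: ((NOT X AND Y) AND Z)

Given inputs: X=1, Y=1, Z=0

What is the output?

Substituting: ((NOT 1 AND 1) AND 0)
= 0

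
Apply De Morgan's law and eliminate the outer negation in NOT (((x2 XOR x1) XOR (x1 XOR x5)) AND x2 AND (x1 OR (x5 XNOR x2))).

NOT ((x2 XOR x1) XOR (x1 XOR x5)) OR NOT x2 OR NOT (x1 OR (x5 XNOR x2))
De Morgan's: NOT(AND of terms) = OR of negations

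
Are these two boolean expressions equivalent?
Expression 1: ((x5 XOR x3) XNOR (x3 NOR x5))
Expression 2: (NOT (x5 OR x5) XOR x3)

No. Counterexample: with x5=0, x3=0, Expression 1 = 0 but Expression 2 = 1.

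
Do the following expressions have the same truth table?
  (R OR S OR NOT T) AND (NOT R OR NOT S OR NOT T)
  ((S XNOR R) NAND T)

Yes, they are equivalent — the two output columns agree on all 8 assignments:
R | S | T | Expression 1 | Expression 2
---------------------------------------
0 | 0 | 0 | 1 | 1
0 | 0 | 1 | 0 | 0
0 | 1 | 0 | 1 | 1
0 | 1 | 1 | 1 | 1
1 | 0 | 0 | 1 | 1
1 | 0 | 1 | 1 | 1
1 | 1 | 0 | 1 | 1
1 | 1 | 1 | 0 | 0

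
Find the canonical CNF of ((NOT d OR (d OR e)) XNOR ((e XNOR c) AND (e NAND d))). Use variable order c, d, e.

(c OR d OR NOT e) AND (c OR NOT d OR NOT e) AND (NOT c OR d OR e) AND (NOT c OR NOT d OR e) AND (NOT c OR NOT d OR NOT e)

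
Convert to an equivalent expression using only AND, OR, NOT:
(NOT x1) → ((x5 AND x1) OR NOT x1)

x1 OR ((x5 AND x1) OR NOT x1)
(Implication elimination: A → B = NOT A OR B)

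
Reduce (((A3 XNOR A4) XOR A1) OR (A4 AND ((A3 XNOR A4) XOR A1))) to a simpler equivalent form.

By absorption (E OR (E AND v) = E):
= ((A3 XNOR A4) XOR A1)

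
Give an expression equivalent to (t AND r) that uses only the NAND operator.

((t NAND r) NAND (t NAND r))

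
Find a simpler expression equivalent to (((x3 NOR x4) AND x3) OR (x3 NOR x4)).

By absorption (E OR (E AND v) = E):
= (x3 NOR x4)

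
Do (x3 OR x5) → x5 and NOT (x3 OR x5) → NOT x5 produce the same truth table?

No, Inverse is not equivalent to original (counterexample: x5=0, x2=0, x3=1)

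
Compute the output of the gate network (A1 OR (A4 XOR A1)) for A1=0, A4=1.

Substituting: (0 OR (1 XOR 0))
= 1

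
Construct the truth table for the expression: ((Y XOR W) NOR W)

W | Y | Output
--------------
0 | 0 | 1
0 | 1 | 0
1 | 0 | 0
1 | 1 | 0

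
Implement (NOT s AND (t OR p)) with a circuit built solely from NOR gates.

(((s NOR s) NOR (s NOR s)) NOR (((t NOR p) NOR (t NOR p)) NOR ((t NOR p) NOR (t NOR p))))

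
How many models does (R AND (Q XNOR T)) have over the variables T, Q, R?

Satisfying assignments: (0,0,1), (1,1,1)
Count: 2 out of 8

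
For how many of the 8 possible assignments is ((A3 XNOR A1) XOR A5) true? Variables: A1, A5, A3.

Satisfying assignments: (0,0,0), (0,1,1), (1,0,1), (1,1,0)
Count: 4 out of 8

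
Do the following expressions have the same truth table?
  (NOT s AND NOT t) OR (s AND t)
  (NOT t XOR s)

Yes, they are equivalent — the two output columns agree on all 4 assignments:
s | t | Expression 1 | Expression 2
-----------------------------------
0 | 0 | 1 | 1
0 | 1 | 0 | 0
1 | 0 | 0 | 0
1 | 1 | 1 | 1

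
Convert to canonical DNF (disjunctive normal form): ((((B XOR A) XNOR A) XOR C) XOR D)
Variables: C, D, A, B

(NOT C AND NOT D AND NOT A AND NOT B) OR (NOT C AND NOT D AND A AND NOT B) OR (NOT C AND D AND NOT A AND B) OR (NOT C AND D AND A AND B) OR (C AND NOT D AND NOT A AND B) OR (C AND NOT D AND A AND B) OR (C AND D AND NOT A AND NOT B) OR (C AND D AND A AND NOT B)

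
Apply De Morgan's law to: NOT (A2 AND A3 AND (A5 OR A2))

NOT A2 OR NOT A3 OR NOT (A5 OR A2)
De Morgan's: NOT(AND of terms) = OR of negations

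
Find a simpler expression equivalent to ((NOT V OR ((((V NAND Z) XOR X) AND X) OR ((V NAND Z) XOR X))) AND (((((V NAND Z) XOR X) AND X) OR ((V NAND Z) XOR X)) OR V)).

By distribution ((E OR v) AND (E OR NOT v) = E) then absorption (E OR (E AND v) = E):
= ((V NAND Z) XOR X)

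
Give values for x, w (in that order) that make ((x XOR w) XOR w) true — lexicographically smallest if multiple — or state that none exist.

x=1, w=0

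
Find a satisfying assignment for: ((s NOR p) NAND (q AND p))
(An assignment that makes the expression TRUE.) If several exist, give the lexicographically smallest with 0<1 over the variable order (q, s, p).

q=0, s=0, p=0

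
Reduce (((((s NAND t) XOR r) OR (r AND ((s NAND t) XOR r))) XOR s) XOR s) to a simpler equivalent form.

By XOR self-cancellation ((E XOR v) XOR v = E) then absorption (E OR (E AND v) = E):
= ((s NAND t) XOR r)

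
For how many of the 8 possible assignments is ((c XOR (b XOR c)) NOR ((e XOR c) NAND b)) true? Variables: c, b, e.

No assignment satisfies the expression.
Count: 0 out of 8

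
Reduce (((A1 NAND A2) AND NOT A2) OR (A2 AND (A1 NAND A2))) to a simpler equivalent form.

By distribution ((E AND v) OR (E AND NOT v) = E):
= (A1 NAND A2)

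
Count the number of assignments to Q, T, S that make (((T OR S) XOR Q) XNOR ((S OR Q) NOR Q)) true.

Satisfying assignments: (0,1,0), (1,0,1), (1,1,0), (1,1,1)
Count: 4 out of 8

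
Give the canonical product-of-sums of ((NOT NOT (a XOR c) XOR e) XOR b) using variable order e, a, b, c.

ΠM(0, 3, 5, 6, 9, 10, 12, 15) = (e OR a OR b OR c) AND (e OR a OR NOT b OR NOT c) AND (e OR NOT a OR b OR NOT c) AND (e OR NOT a OR NOT b OR c) AND (NOT e OR a OR b OR NOT c) AND (NOT e OR a OR NOT b OR c) AND (NOT e OR NOT a OR b OR c) AND (NOT e OR NOT a OR NOT b OR NOT c)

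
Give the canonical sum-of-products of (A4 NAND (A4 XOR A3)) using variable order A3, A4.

Σm(0, 2, 3) = (NOT A3 AND NOT A4) OR (A3 AND NOT A4) OR (A3 AND A4)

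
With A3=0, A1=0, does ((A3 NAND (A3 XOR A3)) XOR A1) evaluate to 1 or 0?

Substituting: ((0 NAND (0 XOR 0)) XOR 0)
= 1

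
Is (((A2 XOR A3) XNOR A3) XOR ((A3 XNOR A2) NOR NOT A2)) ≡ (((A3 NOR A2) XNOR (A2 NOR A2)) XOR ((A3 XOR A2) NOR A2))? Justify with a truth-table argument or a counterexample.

No. Counterexample: with A2=0, A3=0, Expression 1 = 1 but Expression 2 = 0.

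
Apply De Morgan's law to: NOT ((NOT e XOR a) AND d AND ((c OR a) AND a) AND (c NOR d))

NOT (NOT e XOR a) OR NOT d OR NOT ((c OR a) AND a) OR NOT (c NOR d)
De Morgan's: NOT(AND of terms) = OR of negations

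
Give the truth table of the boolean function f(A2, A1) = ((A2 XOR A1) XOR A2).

A2 | A1 | Output
----------------
0 | 0 | 0
0 | 1 | 1
1 | 0 | 0
1 | 1 | 1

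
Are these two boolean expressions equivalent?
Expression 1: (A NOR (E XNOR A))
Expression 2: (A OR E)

No. Counterexample: with E=0, A=1, Expression 1 = 0 but Expression 2 = 1.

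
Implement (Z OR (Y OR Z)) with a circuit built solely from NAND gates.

((Z NAND Z) NAND (((Y NAND Y) NAND (Z NAND Z)) NAND ((Y NAND Y) NAND (Z NAND Z))))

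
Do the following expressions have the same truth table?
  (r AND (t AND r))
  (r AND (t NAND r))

No. Counterexample: with r=1, t=0, Expression 1 = 0 but Expression 2 = 1.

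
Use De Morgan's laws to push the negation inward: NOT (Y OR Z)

NOT Y AND NOT Z
De Morgan's: NOT(OR of terms) = AND of negations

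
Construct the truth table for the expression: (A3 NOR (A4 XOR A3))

A3 | A4 | Output
----------------
0 | 0 | 1
0 | 1 | 0
1 | 0 | 0
1 | 1 | 0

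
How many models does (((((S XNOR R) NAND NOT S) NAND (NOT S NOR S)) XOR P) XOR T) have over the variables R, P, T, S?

Satisfying assignments: (0,0,0,0), (0,0,0,1), (0,1,1,0), (0,1,1,1), (1,0,0,0), (1,0,0,1), (1,1,1,0), (1,1,1,1)
Count: 8 out of 16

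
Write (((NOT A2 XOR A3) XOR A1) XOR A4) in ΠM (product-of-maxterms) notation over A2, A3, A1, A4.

ΠM(1, 2, 4, 7, 8, 11, 13, 14) = (A2 OR A3 OR A1 OR NOT A4) AND (A2 OR A3 OR NOT A1 OR A4) AND (A2 OR NOT A3 OR A1 OR A4) AND (A2 OR NOT A3 OR NOT A1 OR NOT A4) AND (NOT A2 OR A3 OR A1 OR A4) AND (NOT A2 OR A3 OR NOT A1 OR NOT A4) AND (NOT A2 OR NOT A3 OR A1 OR NOT A4) AND (NOT A2 OR NOT A3 OR NOT A1 OR A4)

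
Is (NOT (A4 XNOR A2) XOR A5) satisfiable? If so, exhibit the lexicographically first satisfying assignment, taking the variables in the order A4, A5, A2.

A4=0, A5=0, A2=1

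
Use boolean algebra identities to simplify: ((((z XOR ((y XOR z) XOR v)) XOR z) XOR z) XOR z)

By XOR self-cancellation ((E XOR v) XOR v = E) then XOR self-cancellation ((E XOR v) XOR v = E):
= ((y XOR z) XOR v)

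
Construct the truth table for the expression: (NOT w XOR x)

w | x | Output
--------------
0 | 0 | 1
0 | 1 | 0
1 | 0 | 0
1 | 1 | 1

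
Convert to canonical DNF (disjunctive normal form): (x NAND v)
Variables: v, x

(NOT v AND NOT x) OR (NOT v AND x) OR (v AND NOT x)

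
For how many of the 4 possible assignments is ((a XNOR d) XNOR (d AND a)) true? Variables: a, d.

Satisfying assignments: (0,1), (1,0), (1,1)
Count: 3 out of 4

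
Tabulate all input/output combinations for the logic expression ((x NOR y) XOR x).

x | y | Output
--------------
0 | 0 | 1
0 | 1 | 0
1 | 0 | 1
1 | 1 | 1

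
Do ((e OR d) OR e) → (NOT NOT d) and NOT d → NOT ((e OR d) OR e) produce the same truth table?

Yes, Contrapositive is always equivalent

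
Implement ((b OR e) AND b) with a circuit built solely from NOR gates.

((((b NOR e) NOR (b NOR e)) NOR ((b NOR e) NOR (b NOR e))) NOR (b NOR b))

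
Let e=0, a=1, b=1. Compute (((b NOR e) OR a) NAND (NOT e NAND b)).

Substituting: (((1 NOR 0) OR 1) NAND (NOT 0 NAND 1))
= 1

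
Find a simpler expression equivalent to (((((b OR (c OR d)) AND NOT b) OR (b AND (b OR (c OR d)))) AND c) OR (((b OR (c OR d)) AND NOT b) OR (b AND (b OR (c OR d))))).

By absorption (E OR (E AND v) = E) then distribution ((E AND v) OR (E AND NOT v) = E):
= (b OR (c OR d))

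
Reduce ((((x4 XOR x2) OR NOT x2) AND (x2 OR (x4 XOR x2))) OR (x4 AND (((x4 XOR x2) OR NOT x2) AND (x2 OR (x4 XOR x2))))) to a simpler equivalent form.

By absorption (E OR (E AND v) = E) then distribution ((E OR v) AND (E OR NOT v) = E):
= (x4 XOR x2)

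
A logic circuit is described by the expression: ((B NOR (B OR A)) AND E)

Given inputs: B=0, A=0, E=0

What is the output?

Substituting: ((0 NOR (0 OR 0)) AND 0)
= 0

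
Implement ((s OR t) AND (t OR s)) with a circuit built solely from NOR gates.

((((s NOR t) NOR (s NOR t)) NOR ((s NOR t) NOR (s NOR t))) NOR (((t NOR s) NOR (t NOR s)) NOR ((t NOR s) NOR (t NOR s))))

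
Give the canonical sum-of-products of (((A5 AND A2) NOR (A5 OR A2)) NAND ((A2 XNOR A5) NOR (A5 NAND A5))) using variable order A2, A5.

Σm(0, 1, 2, 3) = (NOT A2 AND NOT A5) OR (NOT A2 AND A5) OR (A2 AND NOT A5) OR (A2 AND A5)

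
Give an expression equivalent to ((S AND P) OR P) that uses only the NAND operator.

((((S NAND P) NAND (S NAND P)) NAND ((S NAND P) NAND (S NAND P))) NAND (P NAND P))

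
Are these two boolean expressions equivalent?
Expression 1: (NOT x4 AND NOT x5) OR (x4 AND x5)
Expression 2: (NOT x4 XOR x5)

Yes, they are equivalent — the two output columns agree on all 4 assignments:
x4 | x5 | Expression 1 | Expression 2
-------------------------------------
0 | 0 | 1 | 1
0 | 1 | 0 | 0
1 | 0 | 0 | 0
1 | 1 | 1 | 1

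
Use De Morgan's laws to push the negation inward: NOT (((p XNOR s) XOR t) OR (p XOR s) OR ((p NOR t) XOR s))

NOT ((p XNOR s) XOR t) AND NOT (p XOR s) AND NOT ((p NOR t) XOR s)
De Morgan's: NOT(OR of terms) = AND of negations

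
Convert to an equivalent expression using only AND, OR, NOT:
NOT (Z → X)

Z AND NOT X
(Negated implication: NOT(A → B) = A AND NOT B)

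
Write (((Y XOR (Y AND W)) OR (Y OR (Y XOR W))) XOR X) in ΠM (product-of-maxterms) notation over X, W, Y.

ΠM(0, 5, 6, 7) = (X OR W OR Y) AND (NOT X OR W OR NOT Y) AND (NOT X OR NOT W OR Y) AND (NOT X OR NOT W OR NOT Y)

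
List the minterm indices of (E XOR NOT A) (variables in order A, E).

Σm(0, 3) = (NOT A AND NOT E) OR (A AND E)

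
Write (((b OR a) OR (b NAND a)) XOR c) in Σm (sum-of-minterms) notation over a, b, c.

Σm(0, 2, 4, 6) = (NOT a AND NOT b AND NOT c) OR (NOT a AND b AND NOT c) OR (a AND NOT b AND NOT c) OR (a AND b AND NOT c)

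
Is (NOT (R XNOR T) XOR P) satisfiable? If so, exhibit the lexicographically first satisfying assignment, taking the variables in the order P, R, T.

P=0, R=0, T=1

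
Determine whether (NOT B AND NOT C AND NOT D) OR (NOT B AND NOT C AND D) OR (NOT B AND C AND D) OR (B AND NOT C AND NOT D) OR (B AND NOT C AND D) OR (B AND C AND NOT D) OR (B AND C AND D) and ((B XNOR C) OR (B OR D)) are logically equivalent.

Yes, they are equivalent — the two output columns agree on all 8 assignments:
B | C | D | Expression 1 | Expression 2
---------------------------------------
0 | 0 | 0 | 1 | 1
0 | 0 | 1 | 1 | 1
0 | 1 | 0 | 0 | 0
0 | 1 | 1 | 1 | 1
1 | 0 | 0 | 1 | 1
1 | 0 | 1 | 1 | 1
1 | 1 | 0 | 1 | 1
1 | 1 | 1 | 1 | 1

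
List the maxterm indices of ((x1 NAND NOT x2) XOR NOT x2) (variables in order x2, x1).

ΠM(0) = (x2 OR x1)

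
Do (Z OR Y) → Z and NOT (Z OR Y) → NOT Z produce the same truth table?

No, Inverse is not equivalent to original (counterexample: W=0, Y=1, Z=0)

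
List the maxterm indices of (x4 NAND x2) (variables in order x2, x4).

ΠM(3) = (NOT x2 OR NOT x4)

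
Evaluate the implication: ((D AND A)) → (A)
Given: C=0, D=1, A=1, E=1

Antecedent ((D AND A)) = 1; consequent (A) = 1.
1 → 1 = 1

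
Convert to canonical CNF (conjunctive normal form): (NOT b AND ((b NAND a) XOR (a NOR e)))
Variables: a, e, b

(a OR e OR b) AND (a OR e OR NOT b) AND (a OR NOT e OR NOT b) AND (NOT a OR e OR NOT b) AND (NOT a OR NOT e OR NOT b)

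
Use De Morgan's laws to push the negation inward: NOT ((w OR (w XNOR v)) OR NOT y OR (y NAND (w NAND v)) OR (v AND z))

NOT (w OR (w XNOR v)) AND y AND NOT (y NAND (w NAND v)) AND NOT (v AND z)
De Morgan's: NOT(OR of terms) = AND of negations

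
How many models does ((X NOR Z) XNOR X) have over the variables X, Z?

Satisfying assignments: (0,1)
Count: 1 out of 4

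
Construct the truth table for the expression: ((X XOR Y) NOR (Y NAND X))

X | Y | Output
--------------
0 | 0 | 0
0 | 1 | 0
1 | 0 | 0
1 | 1 | 1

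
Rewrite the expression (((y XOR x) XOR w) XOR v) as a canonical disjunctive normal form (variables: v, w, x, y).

(NOT v AND NOT w AND NOT x AND y) OR (NOT v AND NOT w AND x AND NOT y) OR (NOT v AND w AND NOT x AND NOT y) OR (NOT v AND w AND x AND y) OR (v AND NOT w AND NOT x AND NOT y) OR (v AND NOT w AND x AND y) OR (v AND w AND NOT x AND y) OR (v AND w AND x AND NOT y)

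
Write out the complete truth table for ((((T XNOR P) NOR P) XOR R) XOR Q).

R | P | T | Q | Output
----------------------
0 | 0 | 0 | 0 | 0
0 | 0 | 0 | 1 | 1
0 | 0 | 1 | 0 | 1
0 | 0 | 1 | 1 | 0
0 | 1 | 0 | 0 | 0
0 | 1 | 0 | 1 | 1
0 | 1 | 1 | 0 | 0
0 | 1 | 1 | 1 | 1
1 | 0 | 0 | 0 | 1
1 | 0 | 0 | 1 | 0
1 | 0 | 1 | 0 | 0
1 | 0 | 1 | 1 | 1
1 | 1 | 0 | 0 | 1
1 | 1 | 0 | 1 | 0
1 | 1 | 1 | 0 | 1
1 | 1 | 1 | 1 | 0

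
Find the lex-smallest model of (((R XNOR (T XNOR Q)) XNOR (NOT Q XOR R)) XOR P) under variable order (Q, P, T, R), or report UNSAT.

Q=0, P=0, T=1, R=0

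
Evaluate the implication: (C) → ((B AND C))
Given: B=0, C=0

Antecedent (C) = 0; consequent ((B AND C)) = 0.
0 → 0 = 1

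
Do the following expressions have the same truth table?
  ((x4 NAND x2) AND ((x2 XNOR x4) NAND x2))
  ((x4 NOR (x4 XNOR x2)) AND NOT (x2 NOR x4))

No. Counterexample: with x4=0, x2=0, Expression 1 = 1 but Expression 2 = 0.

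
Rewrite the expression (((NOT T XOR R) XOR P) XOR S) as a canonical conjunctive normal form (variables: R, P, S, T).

(R OR P OR S OR NOT T) AND (R OR P OR NOT S OR T) AND (R OR NOT P OR S OR T) AND (R OR NOT P OR NOT S OR NOT T) AND (NOT R OR P OR S OR T) AND (NOT R OR P OR NOT S OR NOT T) AND (NOT R OR NOT P OR S OR NOT T) AND (NOT R OR NOT P OR NOT S OR T)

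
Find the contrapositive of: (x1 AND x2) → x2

Contrapositive: NOT x2 → NOT (x1 AND x2)
Note: A statement and its contrapositive are logically equivalent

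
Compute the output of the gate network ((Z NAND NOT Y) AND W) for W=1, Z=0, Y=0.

Substituting: ((0 NAND NOT 0) AND 1)
= 1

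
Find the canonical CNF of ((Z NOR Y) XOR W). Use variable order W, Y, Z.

(W OR Y OR NOT Z) AND (W OR NOT Y OR Z) AND (W OR NOT Y OR NOT Z) AND (NOT W OR Y OR Z)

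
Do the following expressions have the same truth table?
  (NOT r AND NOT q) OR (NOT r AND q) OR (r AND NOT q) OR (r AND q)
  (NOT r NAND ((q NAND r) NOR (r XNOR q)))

Yes, they are equivalent — the two output columns agree on all 4 assignments:
r | q | Expression 1 | Expression 2
-----------------------------------
0 | 0 | 1 | 1
0 | 1 | 1 | 1
1 | 0 | 1 | 1
1 | 1 | 1 | 1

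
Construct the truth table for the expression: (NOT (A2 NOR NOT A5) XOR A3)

A3 | A2 | A5 | Output
---------------------
0 | 0 | 0 | 1
0 | 0 | 1 | 0
0 | 1 | 0 | 1
0 | 1 | 1 | 1
1 | 0 | 0 | 0
1 | 0 | 1 | 1
1 | 1 | 0 | 0
1 | 1 | 1 | 0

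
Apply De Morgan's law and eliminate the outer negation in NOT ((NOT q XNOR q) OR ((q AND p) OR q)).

NOT (NOT q XNOR q) AND NOT ((q AND p) OR q)
De Morgan's: NOT(OR of terms) = AND of negations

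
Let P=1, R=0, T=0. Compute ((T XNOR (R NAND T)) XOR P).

Substituting: ((0 XNOR (0 NAND 0)) XOR 1)
= 1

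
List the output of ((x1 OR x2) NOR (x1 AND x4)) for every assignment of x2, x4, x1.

x2 | x4 | x1 | Output
---------------------
0 | 0 | 0 | 1
0 | 0 | 1 | 0
0 | 1 | 0 | 1
0 | 1 | 1 | 0
1 | 0 | 0 | 0
1 | 0 | 1 | 0
1 | 1 | 0 | 0
1 | 1 | 1 | 0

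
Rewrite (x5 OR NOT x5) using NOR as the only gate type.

((x5 NOR (x5 NOR x5)) NOR (x5 NOR (x5 NOR x5)))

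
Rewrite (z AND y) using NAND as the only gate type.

((z NAND y) NAND (z NAND y))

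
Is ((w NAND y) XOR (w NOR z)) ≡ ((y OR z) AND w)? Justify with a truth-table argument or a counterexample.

No. Counterexample: with y=0, w=0, z=1, Expression 1 = 1 but Expression 2 = 0.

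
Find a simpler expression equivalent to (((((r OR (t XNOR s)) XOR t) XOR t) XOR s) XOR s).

By XOR self-cancellation ((E XOR v) XOR v = E) then XOR self-cancellation ((E XOR v) XOR v = E):
= (r OR (t XNOR s))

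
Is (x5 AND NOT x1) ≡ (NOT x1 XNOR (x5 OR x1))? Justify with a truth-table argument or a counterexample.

Yes, they are equivalent — the two output columns agree on all 4 assignments:
x5 | x1 | Expression 1 | Expression 2
-------------------------------------
0 | 0 | 0 | 0
0 | 1 | 0 | 0
1 | 0 | 1 | 1
1 | 1 | 0 | 0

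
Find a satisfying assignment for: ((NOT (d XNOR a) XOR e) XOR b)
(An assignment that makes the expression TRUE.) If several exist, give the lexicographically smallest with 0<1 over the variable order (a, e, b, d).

a=0, e=0, b=0, d=1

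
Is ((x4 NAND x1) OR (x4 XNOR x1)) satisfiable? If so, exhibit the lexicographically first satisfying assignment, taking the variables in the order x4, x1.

x4=0, x1=0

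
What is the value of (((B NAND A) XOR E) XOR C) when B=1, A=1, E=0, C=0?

Substituting: (((1 NAND 1) XOR 0) XOR 0)
= 0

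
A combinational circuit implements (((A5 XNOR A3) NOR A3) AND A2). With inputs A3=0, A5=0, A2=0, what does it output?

Substituting: (((0 XNOR 0) NOR 0) AND 0)
= 0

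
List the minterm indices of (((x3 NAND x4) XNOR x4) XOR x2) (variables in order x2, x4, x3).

Σm(2, 4, 5, 7) = (NOT x2 AND x4 AND NOT x3) OR (x2 AND NOT x4 AND NOT x3) OR (x2 AND NOT x4 AND x3) OR (x2 AND x4 AND x3)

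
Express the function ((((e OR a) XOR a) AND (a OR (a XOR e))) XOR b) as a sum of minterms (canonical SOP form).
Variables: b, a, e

Σm(1, 4, 6, 7) = (NOT b AND NOT a AND e) OR (b AND NOT a AND NOT e) OR (b AND a AND NOT e) OR (b AND a AND e)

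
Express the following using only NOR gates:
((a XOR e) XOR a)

((((((((a NOR e) NOR (a NOR e)) NOR ((a NOR e) NOR (a NOR e))) NOR ((((a NOR a) NOR (e NOR e)) NOR ((a NOR a) NOR (e NOR e))) NOR (((a NOR a) NOR (e NOR e)) NOR ((a NOR a) NOR (e NOR e))))) NOR a) NOR (((((a NOR e) NOR (a NOR e)) NOR ((a NOR e) NOR (a NOR e))) NOR ((((a NOR a) NOR (e NOR e)) NOR ((a NOR a) NOR (e NOR e))) NOR (((a NOR a) NOR (e NOR e)) NOR ((a NOR a) NOR (e NOR e))))) NOR a)) NOR ((((((a NOR e) NOR (a NOR e)) NOR ((a NOR e) NOR (a NOR e))) NOR ((((a NOR a) NOR (e NOR e)) NOR ((a NOR a) NOR (e NOR e))) NOR (((a NOR a) NOR (e NOR e)) NOR ((a NOR a) NOR (e NOR e))))) NOR a) NOR (((((a NOR e) NOR (a NOR e)) NOR ((a NOR e) NOR (a NOR e))) NOR ((((a NOR a) NOR (e NOR e)) NOR ((a NOR a) NOR (e NOR e))) NOR (((a NOR a) NOR (e NOR e)) NOR ((a NOR a) NOR (e NOR e))))) NOR a))) NOR ((((((((a NOR e) NOR (a NOR e)) NOR ((a NOR e) NOR (a NOR e))) NOR ((((a NOR a) NOR (e NOR e)) NOR ((a NOR a) NOR (e NOR e))) NOR (((a NOR a) NOR (e NOR e)) NOR ((a NOR a) NOR (e NOR e))))) NOR ((((a NOR e) NOR (a NOR e)) NOR ((a NOR e) NOR (a NOR e))) NOR ((((a NOR a) NOR (e NOR e)) NOR ((a NOR a) NOR (e NOR e))) NOR (((a NOR a) NOR (e NOR e)) NOR ((a NOR a) NOR (e NOR e)))))) NOR (a NOR a)) NOR ((((((a NOR e) NOR (a NOR e)) NOR ((a NOR e) NOR (a NOR e))) NOR ((((a NOR a) NOR (e NOR e)) NOR ((a NOR a) NOR (e NOR e))) NOR (((a NOR a) NOR (e NOR e)) NOR ((a NOR a) NOR (e NOR e))))) NOR ((((a NOR e) NOR (a NOR e)) NOR ((a NOR e) NOR (a NOR e))) NOR ((((a NOR a) NOR (e NOR e)) NOR ((a NOR a) NOR (e NOR e))) NOR (((a NOR a) NOR (e NOR e)) NOR ((a NOR a) NOR (e NOR e)))))) NOR (a NOR a))) NOR (((((((a NOR e) NOR (a NOR e)) NOR ((a NOR e) NOR (a NOR e))) NOR ((((a NOR a) NOR (e NOR e)) NOR ((a NOR a) NOR (e NOR e))) NOR (((a NOR a) NOR (e NOR e)) NOR ((a NOR a) NOR (e NOR e))))) NOR ((((a NOR e) NOR (a NOR e)) NOR ((a NOR e) NOR (a NOR e))) NOR ((((a NOR a) NOR (e NOR e)) NOR ((a NOR a) NOR (e NOR e))) NOR (((a NOR a) NOR (e NOR e)) NOR ((a NOR a) NOR (e NOR e)))))) NOR (a NOR a)) NOR ((((((a NOR e) NOR (a NOR e)) NOR ((a NOR e) NOR (a NOR e))) NOR ((((a NOR a) NOR (e NOR e)) NOR ((a NOR a) NOR (e NOR e))) NOR (((a NOR a) NOR (e NOR e)) NOR ((a NOR a) NOR (e NOR e))))) NOR ((((a NOR e) NOR (a NOR e)) NOR ((a NOR e) NOR (a NOR e))) NOR ((((a NOR a) NOR (e NOR e)) NOR ((a NOR a) NOR (e NOR e))) NOR (((a NOR a) NOR (e NOR e)) NOR ((a NOR a) NOR (e NOR e)))))) NOR (a NOR a)))))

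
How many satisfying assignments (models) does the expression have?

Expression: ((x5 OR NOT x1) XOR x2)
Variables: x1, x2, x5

Satisfying assignments: (0,0,0), (0,0,1), (1,0,1), (1,1,0)
Count: 4 out of 8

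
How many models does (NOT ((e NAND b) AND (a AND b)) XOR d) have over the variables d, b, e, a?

Satisfying assignments: (0,0,0,0), (0,0,0,1), (0,0,1,0), (0,0,1,1), (0,1,0,0), (0,1,1,0), (0,1,1,1), (1,1,0,1)
Count: 8 out of 16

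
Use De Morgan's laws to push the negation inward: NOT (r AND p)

NOT r OR NOT p
De Morgan's: NOT(AND of terms) = OR of negations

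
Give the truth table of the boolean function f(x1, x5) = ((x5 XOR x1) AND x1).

x1 | x5 | Output
----------------
0 | 0 | 0
0 | 1 | 0
1 | 0 | 1
1 | 1 | 0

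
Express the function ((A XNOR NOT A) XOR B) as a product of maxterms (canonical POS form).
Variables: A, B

ΠM(0, 2) = (A OR B) AND (NOT A OR B)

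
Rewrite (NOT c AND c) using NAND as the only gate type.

(((c NAND c) NAND c) NAND ((c NAND c) NAND c))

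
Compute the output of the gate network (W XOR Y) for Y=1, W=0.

Substituting: (0 XOR 1)
= 1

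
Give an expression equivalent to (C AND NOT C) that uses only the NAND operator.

((C NAND (C NAND C)) NAND (C NAND (C NAND C)))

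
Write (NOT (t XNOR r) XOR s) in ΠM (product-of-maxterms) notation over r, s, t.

ΠM(0, 3, 5, 6) = (r OR s OR t) AND (r OR NOT s OR NOT t) AND (NOT r OR s OR NOT t) AND (NOT r OR NOT s OR t)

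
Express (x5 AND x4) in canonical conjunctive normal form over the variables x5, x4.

(x5 OR x4) AND (x5 OR NOT x4) AND (NOT x5 OR x4)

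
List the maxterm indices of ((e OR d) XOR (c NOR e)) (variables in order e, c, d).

ΠM(1, 2) = (e OR c OR NOT d) AND (e OR NOT c OR d)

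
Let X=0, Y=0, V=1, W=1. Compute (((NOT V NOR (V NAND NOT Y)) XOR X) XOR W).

Substituting: (((NOT 1 NOR (1 NAND NOT 0)) XOR 0) XOR 1)
= 0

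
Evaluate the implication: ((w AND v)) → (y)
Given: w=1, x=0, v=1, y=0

Antecedent ((w AND v)) = 1; consequent (y) = 0.
1 → 0 = 0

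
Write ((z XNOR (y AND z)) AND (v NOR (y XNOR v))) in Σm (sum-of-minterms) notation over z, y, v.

Σm(2, 6) = (NOT z AND y AND NOT v) OR (z AND y AND NOT v)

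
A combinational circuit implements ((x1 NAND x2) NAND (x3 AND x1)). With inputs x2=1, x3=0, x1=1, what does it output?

Substituting: ((1 NAND 1) NAND (0 AND 1))
= 1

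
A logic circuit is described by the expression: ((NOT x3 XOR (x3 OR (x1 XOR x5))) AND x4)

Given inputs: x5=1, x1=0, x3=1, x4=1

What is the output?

Substituting: ((NOT 1 XOR (1 OR (0 XOR 1))) AND 1)
= 1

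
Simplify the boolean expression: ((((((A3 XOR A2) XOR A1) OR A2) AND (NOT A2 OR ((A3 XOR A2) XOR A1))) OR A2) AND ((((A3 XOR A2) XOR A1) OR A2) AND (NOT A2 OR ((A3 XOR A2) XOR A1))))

By absorption (E AND (E OR v) = E) then distribution ((E OR v) AND (E OR NOT v) = E):
= ((A3 XOR A2) XOR A1)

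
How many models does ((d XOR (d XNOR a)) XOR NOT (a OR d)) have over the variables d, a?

Satisfying assignments: (1,0)
Count: 1 out of 4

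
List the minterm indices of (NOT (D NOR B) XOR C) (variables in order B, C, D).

Σm(1, 2, 4, 5) = (NOT B AND NOT C AND D) OR (NOT B AND C AND NOT D) OR (B AND NOT C AND NOT D) OR (B AND NOT C AND D)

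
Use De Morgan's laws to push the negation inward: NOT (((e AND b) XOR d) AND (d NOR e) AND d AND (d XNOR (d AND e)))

NOT ((e AND b) XOR d) OR NOT (d NOR e) OR NOT d OR NOT (d XNOR (d AND e))
De Morgan's: NOT(AND of terms) = OR of negations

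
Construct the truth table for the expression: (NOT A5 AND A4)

A4 | A5 | Output
----------------
0 | 0 | 0
0 | 1 | 0
1 | 0 | 1
1 | 1 | 0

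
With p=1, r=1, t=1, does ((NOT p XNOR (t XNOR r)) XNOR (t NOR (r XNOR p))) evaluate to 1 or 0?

Substituting: ((NOT 1 XNOR (1 XNOR 1)) XNOR (1 NOR (1 XNOR 1)))
= 1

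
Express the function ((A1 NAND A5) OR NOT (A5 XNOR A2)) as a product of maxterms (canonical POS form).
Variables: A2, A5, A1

ΠM(7) = (NOT A2 OR NOT A5 OR NOT A1)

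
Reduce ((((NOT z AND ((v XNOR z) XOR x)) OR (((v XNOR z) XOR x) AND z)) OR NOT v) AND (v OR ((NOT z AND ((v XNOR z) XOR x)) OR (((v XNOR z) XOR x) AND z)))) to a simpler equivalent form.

By distribution ((E OR v) AND (E OR NOT v) = E) then distribution ((E AND v) OR (E AND NOT v) = E):
= ((v XNOR z) XOR x)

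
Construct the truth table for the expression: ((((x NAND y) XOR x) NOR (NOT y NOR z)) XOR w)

x | z | y | w | Output
----------------------
0 | 0 | 0 | 0 | 0
0 | 0 | 0 | 1 | 1
0 | 0 | 1 | 0 | 0
0 | 0 | 1 | 1 | 1
0 | 1 | 0 | 0 | 0
0 | 1 | 0 | 1 | 1
0 | 1 | 1 | 0 | 0
0 | 1 | 1 | 1 | 1
1 | 0 | 0 | 0 | 1
1 | 0 | 0 | 1 | 0
1 | 0 | 1 | 0 | 0
1 | 0 | 1 | 1 | 1
1 | 1 | 0 | 0 | 1
1 | 1 | 0 | 1 | 0
1 | 1 | 1 | 0 | 0
1 | 1 | 1 | 1 | 1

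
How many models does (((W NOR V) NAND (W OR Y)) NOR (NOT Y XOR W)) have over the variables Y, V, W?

Satisfying assignments: (1,0,0)
Count: 1 out of 8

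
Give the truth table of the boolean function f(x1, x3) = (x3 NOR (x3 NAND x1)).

x1 | x3 | Output
----------------
0 | 0 | 0
0 | 1 | 0
1 | 0 | 0
1 | 1 | 0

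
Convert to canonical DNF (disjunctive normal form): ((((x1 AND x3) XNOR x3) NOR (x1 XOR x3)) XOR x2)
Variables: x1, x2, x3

(NOT x1 AND x2 AND NOT x3) OR (NOT x1 AND x2 AND x3) OR (x1 AND x2 AND NOT x3) OR (x1 AND x2 AND x3)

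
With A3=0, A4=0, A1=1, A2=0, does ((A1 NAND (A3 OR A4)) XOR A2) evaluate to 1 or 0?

Substituting: ((1 NAND (0 OR 0)) XOR 0)
= 1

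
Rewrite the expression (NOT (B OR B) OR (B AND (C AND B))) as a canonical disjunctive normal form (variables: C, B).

(NOT C AND NOT B) OR (C AND NOT B) OR (C AND B)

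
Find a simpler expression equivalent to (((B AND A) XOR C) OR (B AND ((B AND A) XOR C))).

By absorption (E OR (E AND v) = E):
= ((B AND A) XOR C)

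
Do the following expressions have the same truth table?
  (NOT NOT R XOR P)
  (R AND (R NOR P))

No. Counterexample: with R=0, P=1, Expression 1 = 1 but Expression 2 = 0.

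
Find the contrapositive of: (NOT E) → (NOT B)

Contrapositive: B → E
Note: A statement and its contrapositive are logically equivalent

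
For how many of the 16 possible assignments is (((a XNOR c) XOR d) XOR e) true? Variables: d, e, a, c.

Satisfying assignments: (0,0,0,0), (0,0,1,1), (0,1,0,1), (0,1,1,0), (1,0,0,1), (1,0,1,0), (1,1,0,0), (1,1,1,1)
Count: 8 out of 16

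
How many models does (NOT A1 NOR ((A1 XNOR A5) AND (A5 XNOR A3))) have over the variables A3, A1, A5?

Satisfying assignments: (0,1,0), (0,1,1), (1,1,0)
Count: 3 out of 8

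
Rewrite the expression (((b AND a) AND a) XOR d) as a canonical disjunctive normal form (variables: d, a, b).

(NOT d AND a AND b) OR (d AND NOT a AND NOT b) OR (d AND NOT a AND b) OR (d AND a AND NOT b)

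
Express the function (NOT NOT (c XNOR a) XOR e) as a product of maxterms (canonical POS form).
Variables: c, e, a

ΠM(1, 2, 4, 7) = (c OR e OR NOT a) AND (c OR NOT e OR a) AND (NOT c OR e OR a) AND (NOT c OR NOT e OR NOT a)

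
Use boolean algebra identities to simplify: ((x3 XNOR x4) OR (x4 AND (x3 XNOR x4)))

By absorption (E OR (E AND v) = E):
= (x3 XNOR x4)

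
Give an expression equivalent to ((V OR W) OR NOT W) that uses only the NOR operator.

((((V NOR W) NOR (V NOR W)) NOR (W NOR W)) NOR (((V NOR W) NOR (V NOR W)) NOR (W NOR W)))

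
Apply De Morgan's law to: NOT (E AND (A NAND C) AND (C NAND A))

NOT E OR NOT (A NAND C) OR NOT (C NAND A)
De Morgan's: NOT(AND of terms) = OR of negations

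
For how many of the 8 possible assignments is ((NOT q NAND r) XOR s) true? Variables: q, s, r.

Satisfying assignments: (0,0,0), (0,1,1), (1,0,0), (1,0,1)
Count: 4 out of 8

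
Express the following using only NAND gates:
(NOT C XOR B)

(((C NAND C) NAND ((C NAND C) NAND B)) NAND (B NAND ((C NAND C) NAND B)))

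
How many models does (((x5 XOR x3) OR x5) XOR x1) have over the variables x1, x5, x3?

Satisfying assignments: (0,0,1), (0,1,0), (0,1,1), (1,0,0)
Count: 4 out of 8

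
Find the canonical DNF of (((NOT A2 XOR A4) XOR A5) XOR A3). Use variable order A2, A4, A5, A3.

(NOT A2 AND NOT A4 AND NOT A5 AND NOT A3) OR (NOT A2 AND NOT A4 AND A5 AND A3) OR (NOT A2 AND A4 AND NOT A5 AND A3) OR (NOT A2 AND A4 AND A5 AND NOT A3) OR (A2 AND NOT A4 AND NOT A5 AND A3) OR (A2 AND NOT A4 AND A5 AND NOT A3) OR (A2 AND A4 AND NOT A5 AND NOT A3) OR (A2 AND A4 AND A5 AND A3)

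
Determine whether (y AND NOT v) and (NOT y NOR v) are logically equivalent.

Yes, they are equivalent — the two output columns agree on all 4 assignments:
y | v | Expression 1 | Expression 2
-----------------------------------
0 | 0 | 0 | 0
0 | 1 | 0 | 0
1 | 0 | 1 | 1
1 | 1 | 0 | 0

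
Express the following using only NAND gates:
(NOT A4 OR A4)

(((A4 NAND A4) NAND (A4 NAND A4)) NAND (A4 NAND A4))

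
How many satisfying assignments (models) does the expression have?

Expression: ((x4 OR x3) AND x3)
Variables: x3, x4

Satisfying assignments: (1,0), (1,1)
Count: 2 out of 4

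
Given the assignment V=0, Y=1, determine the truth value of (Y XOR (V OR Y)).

Substituting: (1 XOR (0 OR 1))
= 0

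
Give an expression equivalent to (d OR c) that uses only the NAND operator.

((d NAND d) NAND (c NAND c))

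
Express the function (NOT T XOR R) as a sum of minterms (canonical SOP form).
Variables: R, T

Σm(0, 3) = (NOT R AND NOT T) OR (R AND T)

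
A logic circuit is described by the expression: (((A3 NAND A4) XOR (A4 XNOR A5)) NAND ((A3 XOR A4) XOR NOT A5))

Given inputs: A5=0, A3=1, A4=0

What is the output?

Substituting: (((1 NAND 0) XOR (0 XNOR 0)) NAND ((1 XOR 0) XOR NOT 0))
= 1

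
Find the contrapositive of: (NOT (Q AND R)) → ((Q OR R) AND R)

Contrapositive: NOT ((Q OR R) AND R) → (Q AND R)
Note: A statement and its contrapositive are logically equivalent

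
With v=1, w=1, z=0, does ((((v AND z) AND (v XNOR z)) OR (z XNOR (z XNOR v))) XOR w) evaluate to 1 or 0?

Substituting: ((((1 AND 0) AND (1 XNOR 0)) OR (0 XNOR (0 XNOR 1))) XOR 1)
= 0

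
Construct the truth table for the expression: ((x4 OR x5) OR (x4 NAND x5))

x4 | x5 | Output
----------------
0 | 0 | 1
0 | 1 | 1
1 | 0 | 1
1 | 1 | 1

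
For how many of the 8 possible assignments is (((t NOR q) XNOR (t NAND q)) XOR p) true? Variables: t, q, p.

Satisfying assignments: (0,0,0), (0,1,1), (1,0,1), (1,1,0)
Count: 4 out of 8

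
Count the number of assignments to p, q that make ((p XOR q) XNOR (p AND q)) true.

Satisfying assignments: (0,0)
Count: 1 out of 4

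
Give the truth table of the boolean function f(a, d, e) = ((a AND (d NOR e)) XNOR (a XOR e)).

a | d | e | Output
------------------
0 | 0 | 0 | 1
0 | 0 | 1 | 0
0 | 1 | 0 | 1
0 | 1 | 1 | 0
1 | 0 | 0 | 1
1 | 0 | 1 | 1
1 | 1 | 0 | 0
1 | 1 | 1 | 1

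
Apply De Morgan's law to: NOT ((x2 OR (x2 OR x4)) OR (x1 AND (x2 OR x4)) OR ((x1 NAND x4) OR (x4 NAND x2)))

NOT (x2 OR (x2 OR x4)) AND NOT (x1 AND (x2 OR x4)) AND NOT ((x1 NAND x4) OR (x4 NAND x2))
De Morgan's: NOT(OR of terms) = AND of negations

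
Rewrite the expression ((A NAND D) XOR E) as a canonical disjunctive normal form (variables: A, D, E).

(NOT A AND NOT D AND NOT E) OR (NOT A AND D AND NOT E) OR (A AND NOT D AND NOT E) OR (A AND D AND E)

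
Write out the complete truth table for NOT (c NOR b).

b | c | Output
--------------
0 | 0 | 0
0 | 1 | 1
1 | 0 | 1
1 | 1 | 1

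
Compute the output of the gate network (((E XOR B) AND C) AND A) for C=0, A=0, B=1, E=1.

Substituting: (((1 XOR 1) AND 0) AND 0)
= 0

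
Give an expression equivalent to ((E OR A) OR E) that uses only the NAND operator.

((((E NAND E) NAND (A NAND A)) NAND ((E NAND E) NAND (A NAND A))) NAND (E NAND E))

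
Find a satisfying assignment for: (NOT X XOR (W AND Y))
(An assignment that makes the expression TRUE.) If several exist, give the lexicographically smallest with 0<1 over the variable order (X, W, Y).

X=0, W=0, Y=0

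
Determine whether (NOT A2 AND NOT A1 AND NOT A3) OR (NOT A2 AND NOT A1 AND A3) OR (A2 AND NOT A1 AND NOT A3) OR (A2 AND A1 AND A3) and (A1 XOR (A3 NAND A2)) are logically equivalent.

Yes, they are equivalent — the two output columns agree on all 8 assignments:
A2 | A1 | A3 | Expression 1 | Expression 2
------------------------------------------
0 | 0 | 0 | 1 | 1
0 | 0 | 1 | 1 | 1
0 | 1 | 0 | 0 | 0
0 | 1 | 1 | 0 | 0
1 | 0 | 0 | 1 | 1
1 | 0 | 1 | 0 | 0
1 | 1 | 0 | 0 | 0
1 | 1 | 1 | 1 | 1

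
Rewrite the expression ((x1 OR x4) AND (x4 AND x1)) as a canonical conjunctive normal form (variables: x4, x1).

(x4 OR x1) AND (x4 OR NOT x1) AND (NOT x4 OR x1)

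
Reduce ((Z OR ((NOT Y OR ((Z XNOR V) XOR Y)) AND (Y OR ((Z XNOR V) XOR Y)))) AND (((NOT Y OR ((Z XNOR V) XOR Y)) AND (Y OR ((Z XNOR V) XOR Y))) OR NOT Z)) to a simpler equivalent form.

By distribution ((E OR v) AND (E OR NOT v) = E) then distribution ((E OR v) AND (E OR NOT v) = E):
= ((Z XNOR V) XOR Y)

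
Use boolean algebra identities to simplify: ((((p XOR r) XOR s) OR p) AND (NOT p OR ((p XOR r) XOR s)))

By distribution ((E OR v) AND (E OR NOT v) = E):
= ((p XOR r) XOR s)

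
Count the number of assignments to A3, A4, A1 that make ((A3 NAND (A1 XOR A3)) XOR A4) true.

Satisfying assignments: (0,0,0), (0,0,1), (1,0,1), (1,1,0)
Count: 4 out of 8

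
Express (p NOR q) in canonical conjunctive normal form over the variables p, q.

(p OR NOT q) AND (NOT p OR q) AND (NOT p OR NOT q)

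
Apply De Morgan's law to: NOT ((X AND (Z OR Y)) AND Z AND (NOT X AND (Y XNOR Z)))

NOT (X AND (Z OR Y)) OR NOT Z OR NOT (NOT X AND (Y XNOR Z))
De Morgan's: NOT(AND of terms) = OR of negations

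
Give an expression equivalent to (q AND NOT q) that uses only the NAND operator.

((q NAND (q NAND q)) NAND (q NAND (q NAND q)))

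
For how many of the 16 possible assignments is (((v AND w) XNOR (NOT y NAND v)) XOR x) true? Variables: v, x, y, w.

Satisfying assignments: (0,1,0,0), (0,1,0,1), (0,1,1,0), (0,1,1,1), (1,0,0,0), (1,0,1,1), (1,1,0,1), (1,1,1,0)
Count: 8 out of 16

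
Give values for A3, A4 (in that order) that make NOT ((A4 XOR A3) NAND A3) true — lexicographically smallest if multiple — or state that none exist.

A3=1, A4=0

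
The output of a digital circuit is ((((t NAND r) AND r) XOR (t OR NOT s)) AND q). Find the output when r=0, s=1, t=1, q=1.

Substituting: ((((1 NAND 0) AND 0) XOR (1 OR NOT 1)) AND 1)
= 1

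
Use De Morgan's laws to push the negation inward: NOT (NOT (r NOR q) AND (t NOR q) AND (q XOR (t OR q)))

(r NOR q) OR NOT (t NOR q) OR NOT (q XOR (t OR q))
De Morgan's: NOT(AND of terms) = OR of negations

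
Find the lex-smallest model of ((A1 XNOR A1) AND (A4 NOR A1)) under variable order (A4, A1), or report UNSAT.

A4=0, A1=0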